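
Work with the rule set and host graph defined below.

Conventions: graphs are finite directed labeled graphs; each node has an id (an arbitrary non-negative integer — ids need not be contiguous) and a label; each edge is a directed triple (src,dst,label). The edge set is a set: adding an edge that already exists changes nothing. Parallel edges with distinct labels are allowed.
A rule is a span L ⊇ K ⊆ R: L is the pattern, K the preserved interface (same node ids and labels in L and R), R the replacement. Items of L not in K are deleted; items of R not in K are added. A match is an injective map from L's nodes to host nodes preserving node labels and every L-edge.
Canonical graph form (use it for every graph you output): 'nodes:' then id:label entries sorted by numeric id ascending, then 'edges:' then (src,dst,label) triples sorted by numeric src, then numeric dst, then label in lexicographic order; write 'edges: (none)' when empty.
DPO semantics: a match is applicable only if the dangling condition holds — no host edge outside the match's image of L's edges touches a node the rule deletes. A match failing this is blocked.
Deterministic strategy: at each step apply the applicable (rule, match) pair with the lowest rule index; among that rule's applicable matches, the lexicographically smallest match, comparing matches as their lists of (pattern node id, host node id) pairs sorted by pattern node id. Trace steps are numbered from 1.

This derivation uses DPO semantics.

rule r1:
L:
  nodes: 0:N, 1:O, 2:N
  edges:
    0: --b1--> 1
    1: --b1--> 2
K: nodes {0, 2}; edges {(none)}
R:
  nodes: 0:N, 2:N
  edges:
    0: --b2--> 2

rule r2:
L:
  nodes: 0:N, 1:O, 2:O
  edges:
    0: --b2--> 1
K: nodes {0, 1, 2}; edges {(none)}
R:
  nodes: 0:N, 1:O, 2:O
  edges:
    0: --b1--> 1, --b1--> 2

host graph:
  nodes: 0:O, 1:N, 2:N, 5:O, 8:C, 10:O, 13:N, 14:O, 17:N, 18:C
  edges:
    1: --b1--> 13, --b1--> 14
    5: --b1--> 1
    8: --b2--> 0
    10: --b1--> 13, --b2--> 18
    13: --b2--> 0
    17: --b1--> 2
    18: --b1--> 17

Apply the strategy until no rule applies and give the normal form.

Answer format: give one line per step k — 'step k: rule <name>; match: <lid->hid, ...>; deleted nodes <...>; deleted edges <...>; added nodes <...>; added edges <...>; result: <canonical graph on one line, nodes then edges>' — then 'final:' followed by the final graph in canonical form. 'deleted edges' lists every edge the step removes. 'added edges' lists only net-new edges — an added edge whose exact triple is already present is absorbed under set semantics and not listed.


step 1: rule r2; match: 0->13, 1->0, 2->5; deleted nodes (none); deleted edges (13,0,b2); added nodes (none); added edges (13,0,b1); (13,5,b1); result: nodes: 0:O, 1:N, 2:N, 5:O, 8:C, 10:O, 13:N, 14:O, 17:N, 18:C edges: (1,13,b1); (1,14,b1); (5,1,b1); (8,0,b2); (10,13,b1); (10,18,b2); (13,0,b1); (13,5,b1); (17,2,b1); (18,17,b1)
step 2: rule r1; match: 0->13, 1->5, 2->1; deleted nodes 5; deleted edges (5,1,b1); (13,5,b1); added nodes (none); added edges (13,1,b2); result: nodes: 0:O, 1:N, 2:N, 8:C, 10:O, 13:N, 14:O, 17:N, 18:C edges: (1,13,b1); (1,14,b1); (8,0,b2); (10,13,b1); (10,18,b2); (13,0,b1); (13,1,b2); (17,2,b1); (18,17,b1)
final:
nodes: 0:O, 1:N, 2:N, 8:C, 10:O, 13:N, 14:O, 17:N, 18:C
edges: (1,13,b1); (1,14,b1); (8,0,b2); (10,13,b1); (10,18,b2); (13,0,b1); (13,1,b2); (17,2,b1); (18,17,b1)


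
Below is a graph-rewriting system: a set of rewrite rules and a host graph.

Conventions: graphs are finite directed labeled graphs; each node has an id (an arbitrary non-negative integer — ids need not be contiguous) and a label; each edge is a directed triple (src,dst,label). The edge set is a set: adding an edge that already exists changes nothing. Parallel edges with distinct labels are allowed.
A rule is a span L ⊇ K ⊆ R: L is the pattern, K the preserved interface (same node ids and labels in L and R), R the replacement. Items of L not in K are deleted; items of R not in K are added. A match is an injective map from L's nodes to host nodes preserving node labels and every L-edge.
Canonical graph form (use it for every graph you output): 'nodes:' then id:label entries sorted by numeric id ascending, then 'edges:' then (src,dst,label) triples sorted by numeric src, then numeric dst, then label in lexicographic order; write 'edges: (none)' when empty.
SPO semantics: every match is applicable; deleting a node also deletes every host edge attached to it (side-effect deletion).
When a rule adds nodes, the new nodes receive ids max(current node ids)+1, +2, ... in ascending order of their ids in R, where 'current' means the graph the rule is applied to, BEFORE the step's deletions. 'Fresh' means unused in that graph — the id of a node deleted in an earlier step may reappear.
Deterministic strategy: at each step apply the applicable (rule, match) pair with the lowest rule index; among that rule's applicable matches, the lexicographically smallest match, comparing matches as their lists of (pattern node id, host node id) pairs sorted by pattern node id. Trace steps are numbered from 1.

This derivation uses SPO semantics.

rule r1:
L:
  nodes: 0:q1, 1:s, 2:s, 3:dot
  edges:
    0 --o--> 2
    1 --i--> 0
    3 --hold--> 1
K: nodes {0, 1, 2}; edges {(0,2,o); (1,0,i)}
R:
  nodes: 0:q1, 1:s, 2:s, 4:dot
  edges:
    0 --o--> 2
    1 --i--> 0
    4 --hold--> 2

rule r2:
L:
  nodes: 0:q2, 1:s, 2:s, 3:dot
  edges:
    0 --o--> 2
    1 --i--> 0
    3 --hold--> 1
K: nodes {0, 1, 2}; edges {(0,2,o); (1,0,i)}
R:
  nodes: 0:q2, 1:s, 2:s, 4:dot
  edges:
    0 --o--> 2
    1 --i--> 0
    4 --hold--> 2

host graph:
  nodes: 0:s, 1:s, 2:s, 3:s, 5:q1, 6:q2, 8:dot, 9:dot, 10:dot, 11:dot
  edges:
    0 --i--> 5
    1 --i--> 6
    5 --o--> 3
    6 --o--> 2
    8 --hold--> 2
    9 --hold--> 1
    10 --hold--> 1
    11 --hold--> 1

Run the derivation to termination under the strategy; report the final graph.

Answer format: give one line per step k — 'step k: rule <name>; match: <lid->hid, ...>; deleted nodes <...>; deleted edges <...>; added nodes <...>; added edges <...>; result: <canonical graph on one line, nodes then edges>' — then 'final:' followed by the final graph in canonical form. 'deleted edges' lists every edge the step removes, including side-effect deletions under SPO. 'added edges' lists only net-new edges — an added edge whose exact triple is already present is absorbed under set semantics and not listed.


step 1: rule r2; match: 0->6, 1->1, 2->2, 3->9; deleted nodes 9; deleted edges (9,1,hold); added nodes 12; added edges (12,2,hold); result: nodes: 0:s, 1:s, 2:s, 3:s, 5:q1, 6:q2, 8:dot, 10:dot, 11:dot, 12:dot edges: (0,5,i); (1,6,i); (5,3,o); (6,2,o); (8,2,hold); (10,1,hold); (11,1,hold); (12,2,hold)
step 2: rule r2; match: 0->6, 1->1, 2->2, 3->10; deleted nodes 10; deleted edges (10,1,hold); added nodes 13; added edges (13,2,hold); result: nodes: 0:s, 1:s, 2:s, 3:s, 5:q1, 6:q2, 8:dot, 11:dot, 12:dot, 13:dot edges: (0,5,i); (1,6,i); (5,3,o); (6,2,o); (8,2,hold); (11,1,hold); (12,2,hold); (13,2,hold)
step 3: rule r2; match: 0->6, 1->1, 2->2, 3->11; deleted nodes 11; deleted edges (11,1,hold); added nodes 14; added edges (14,2,hold); result: nodes: 0:s, 1:s, 2:s, 3:s, 5:q1, 6:q2, 8:dot, 12:dot, 13:dot, 14:dot edges: (0,5,i); (1,6,i); (5,3,o); (6,2,o); (8,2,hold); (12,2,hold); (13,2,hold); (14,2,hold)
final:
nodes: 0:s, 1:s, 2:s, 3:s, 5:q1, 6:q2, 8:dot, 12:dot, 13:dot, 14:dot
edges: (0,5,i); (1,6,i); (5,3,o); (6,2,o); (8,2,hold); (12,2,hold); (13,2,hold); (14,2,hold)


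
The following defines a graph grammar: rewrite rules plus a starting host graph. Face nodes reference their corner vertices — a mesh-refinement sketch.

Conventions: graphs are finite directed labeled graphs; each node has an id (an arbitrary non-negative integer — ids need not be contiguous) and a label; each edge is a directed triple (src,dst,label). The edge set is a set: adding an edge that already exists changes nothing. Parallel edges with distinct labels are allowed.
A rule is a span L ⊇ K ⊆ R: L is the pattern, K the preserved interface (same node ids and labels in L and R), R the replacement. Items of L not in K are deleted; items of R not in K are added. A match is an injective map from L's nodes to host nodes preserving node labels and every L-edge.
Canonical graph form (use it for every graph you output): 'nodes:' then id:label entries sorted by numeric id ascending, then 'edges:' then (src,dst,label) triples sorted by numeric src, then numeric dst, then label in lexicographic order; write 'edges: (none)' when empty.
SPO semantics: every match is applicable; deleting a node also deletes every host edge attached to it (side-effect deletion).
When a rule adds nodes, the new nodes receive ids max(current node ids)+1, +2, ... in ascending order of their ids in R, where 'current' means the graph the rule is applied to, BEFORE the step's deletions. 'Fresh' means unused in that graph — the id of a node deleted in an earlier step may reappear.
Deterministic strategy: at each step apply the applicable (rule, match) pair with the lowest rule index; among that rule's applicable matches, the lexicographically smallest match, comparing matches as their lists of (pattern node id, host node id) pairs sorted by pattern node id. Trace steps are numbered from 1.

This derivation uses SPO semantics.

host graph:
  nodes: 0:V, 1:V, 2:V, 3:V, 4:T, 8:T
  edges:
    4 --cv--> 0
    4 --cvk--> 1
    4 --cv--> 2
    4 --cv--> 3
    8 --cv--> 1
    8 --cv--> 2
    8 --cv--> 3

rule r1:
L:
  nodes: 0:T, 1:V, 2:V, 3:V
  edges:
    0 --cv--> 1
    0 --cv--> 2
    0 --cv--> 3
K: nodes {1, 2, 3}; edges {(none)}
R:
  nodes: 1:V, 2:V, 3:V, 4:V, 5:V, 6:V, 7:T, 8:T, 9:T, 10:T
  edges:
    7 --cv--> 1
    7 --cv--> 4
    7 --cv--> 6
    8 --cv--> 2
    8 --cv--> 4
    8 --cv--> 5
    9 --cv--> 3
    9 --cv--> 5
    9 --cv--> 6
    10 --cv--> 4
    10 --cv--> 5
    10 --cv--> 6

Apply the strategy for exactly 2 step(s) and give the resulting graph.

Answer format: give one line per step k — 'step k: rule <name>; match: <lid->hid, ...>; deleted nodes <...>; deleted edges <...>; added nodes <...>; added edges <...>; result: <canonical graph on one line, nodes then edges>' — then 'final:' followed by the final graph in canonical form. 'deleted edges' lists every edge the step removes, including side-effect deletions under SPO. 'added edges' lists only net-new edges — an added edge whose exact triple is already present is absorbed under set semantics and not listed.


step 1: rule r1; match: 0->4, 1->0, 2->2, 3->3; deleted nodes 4; deleted edges (4,0,cv); (4,1,cvk); (4,2,cv); (4,3,cv); added nodes 9, 10, 11, 12, 13, 14, 15; added edges (12,0,cv); (12,9,cv); (12,11,cv); (13,2,cv); (13,9,cv); (13,10,cv); (14,3,cv); (14,10,cv); (14,11,cv); (15,9,cv); (15,10,cv); (15,11,cv); result: nodes: 0:V, 1:V, 2:V, 3:V, 8:T, 9:V, 10:V, 11:V, 12:T, 13:T, 14:T, 15:T edges: (8,1,cv); (8,2,cv); (8,3,cv); (12,0,cv); (12,9,cv); (12,11,cv); (13,2,cv); (13,9,cv); (13,10,cv); (14,3,cv); (14,10,cv); (14,11,cv); (15,9,cv); (15,10,cv); (15,11,cv)
step 2: rule r1; match: 0->8, 1->1, 2->2, 3->3; deleted nodes 8; deleted edges (8,1,cv); (8,2,cv); (8,3,cv); added nodes 16, 17, 18, 19, 20, 21, 22; added edges (19,1,cv); (19,16,cv); (19,18,cv); (20,2,cv); (20,16,cv); (20,17,cv); (21,3,cv); (21,17,cv); (21,18,cv); (22,16,cv); (22,17,cv); (22,18,cv); result: nodes: 0:V, 1:V, 2:V, 3:V, 9:V, 10:V, 11:V, 12:T, 13:T, 14:T, 15:T, 16:V, 17:V, 18:V, 19:T, 20:T, 21:T, 22:T edges: (12,0,cv); (12,9,cv); (12,11,cv); (13,2,cv); (13,9,cv); (13,10,cv); (14,3,cv); (14,10,cv); (14,11,cv); (15,9,cv); (15,10,cv); (15,11,cv); (19,1,cv); (19,16,cv); (19,18,cv); (20,2,cv); (20,16,cv); (20,17,cv); (21,3,cv); (21,17,cv); (21,18,cv); (22,16,cv); (22,17,cv); (22,18,cv)
final:
nodes: 0:V, 1:V, 2:V, 3:V, 9:V, 10:V, 11:V, 12:T, 13:T, 14:T, 15:T, 16:V, 17:V, 18:V, 19:T, 20:T, 21:T, 22:T
edges: (12,0,cv); (12,9,cv); (12,11,cv); (13,2,cv); (13,9,cv); (13,10,cv); (14,3,cv); (14,10,cv); (14,11,cv); (15,9,cv); (15,10,cv); (15,11,cv); (19,1,cv); (19,16,cv); (19,18,cv); (20,2,cv); (20,16,cv); (20,17,cv); (21,3,cv); (21,17,cv); (21,18,cv); (22,16,cv); (22,17,cv); (22,18,cv)


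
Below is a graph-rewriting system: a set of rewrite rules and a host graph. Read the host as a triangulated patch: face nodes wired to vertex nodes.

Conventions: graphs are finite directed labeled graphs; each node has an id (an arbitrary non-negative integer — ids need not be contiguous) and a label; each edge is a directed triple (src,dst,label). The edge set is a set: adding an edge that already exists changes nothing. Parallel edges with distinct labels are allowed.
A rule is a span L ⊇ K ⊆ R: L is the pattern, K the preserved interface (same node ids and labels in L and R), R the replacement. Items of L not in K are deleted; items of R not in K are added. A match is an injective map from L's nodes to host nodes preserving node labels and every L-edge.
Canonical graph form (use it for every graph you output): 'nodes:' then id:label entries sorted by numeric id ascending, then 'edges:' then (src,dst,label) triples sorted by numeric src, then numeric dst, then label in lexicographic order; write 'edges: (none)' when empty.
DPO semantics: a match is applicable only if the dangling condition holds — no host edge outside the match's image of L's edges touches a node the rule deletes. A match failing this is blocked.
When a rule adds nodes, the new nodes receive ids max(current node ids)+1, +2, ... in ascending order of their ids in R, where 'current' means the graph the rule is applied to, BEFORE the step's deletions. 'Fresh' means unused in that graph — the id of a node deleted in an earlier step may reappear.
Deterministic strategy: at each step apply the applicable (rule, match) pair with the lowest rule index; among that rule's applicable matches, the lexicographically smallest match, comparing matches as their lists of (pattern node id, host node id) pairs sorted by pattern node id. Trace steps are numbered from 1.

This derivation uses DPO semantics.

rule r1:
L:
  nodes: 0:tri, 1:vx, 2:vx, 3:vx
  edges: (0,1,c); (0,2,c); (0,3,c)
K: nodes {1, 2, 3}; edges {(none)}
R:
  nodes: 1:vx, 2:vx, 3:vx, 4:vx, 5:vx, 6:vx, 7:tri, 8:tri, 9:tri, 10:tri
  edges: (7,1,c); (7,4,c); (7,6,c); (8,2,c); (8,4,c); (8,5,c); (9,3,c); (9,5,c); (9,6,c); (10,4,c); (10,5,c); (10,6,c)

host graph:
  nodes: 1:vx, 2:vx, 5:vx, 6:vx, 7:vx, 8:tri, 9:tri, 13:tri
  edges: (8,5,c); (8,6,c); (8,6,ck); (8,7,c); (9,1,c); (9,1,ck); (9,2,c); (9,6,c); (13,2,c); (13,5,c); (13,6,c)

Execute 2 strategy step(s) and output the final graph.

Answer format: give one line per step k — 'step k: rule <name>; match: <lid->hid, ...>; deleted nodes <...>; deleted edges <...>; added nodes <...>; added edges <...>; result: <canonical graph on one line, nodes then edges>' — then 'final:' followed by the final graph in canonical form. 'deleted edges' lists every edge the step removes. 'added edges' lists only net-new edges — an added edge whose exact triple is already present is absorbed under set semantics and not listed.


step 1: rule r1; match: 0->13, 1->2, 2->5, 3->6; deleted nodes 13; deleted edges (13,2,c); (13,5,c); (13,6,c); added nodes 14, 15, 16, 17, 18, 19, 20; added edges (17,2,c); (17,14,c); (17,16,c); (18,5,c); (18,14,c); (18,15,c); (19,6,c); (19,15,c); (19,16,c); (20,14,c); (20,15,c); (20,16,c); result: nodes: 1:vx, 2:vx, 5:vx, 6:vx, 7:vx, 8:tri, 9:tri, 14:vx, 15:vx, 16:vx, 17:tri, 18:tri, 19:tri, 20:tri edges: (8,5,c); (8,6,c); (8,6,ck); (8,7,c); (9,1,c); (9,1,ck); (9,2,c); (9,6,c); (17,2,c); (17,14,c); (17,16,c); (18,5,c); (18,14,c); (18,15,c); (19,6,c); (19,15,c); (19,16,c); (20,14,c); (20,15,c); (20,16,c)
step 2: rule r1; match: 0->17, 1->2, 2->14, 3->16; deleted nodes 17; deleted edges (17,2,c); (17,14,c); (17,16,c); added nodes 21, 22, 23, 24, 25, 26, 27; added edges (24,2,c); (24,21,c); (24,23,c); (25,14,c); (25,21,c); (25,22,c); (26,16,c); (26,22,c); (26,23,c); (27,21,c); (27,22,c); (27,23,c); result: nodes: 1:vx, 2:vx, 5:vx, 6:vx, 7:vx, 8:tri, 9:tri, 14:vx, 15:vx, 16:vx, 18:tri, 19:tri, 20:tri, 21:vx, 22:vx, 23:vx, 24:tri, 25:tri, 26:tri, 27:tri edges: (8,5,c); (8,6,c); (8,6,ck); (8,7,c); (9,1,c); (9,1,ck); (9,2,c); (9,6,c); (18,5,c); (18,14,c); (18,15,c); (19,6,c); (19,15,c); (19,16,c); (20,14,c); (20,15,c); (20,16,c); (24,2,c); (24,21,c); (24,23,c); (25,14,c); (25,21,c); (25,22,c); (26,16,c); (26,22,c); (26,23,c); (27,21,c); (27,22,c); (27,23,c)
final:
nodes: 1:vx, 2:vx, 5:vx, 6:vx, 7:vx, 8:tri, 9:tri, 14:vx, 15:vx, 16:vx, 18:tri, 19:tri, 20:tri, 21:vx, 22:vx, 23:vx, 24:tri, 25:tri, 26:tri, 27:tri
edges: (8,5,c); (8,6,c); (8,6,ck); (8,7,c); (9,1,c); (9,1,ck); (9,2,c); (9,6,c); (18,5,c); (18,14,c); (18,15,c); (19,6,c); (19,15,c); (19,16,c); (20,14,c); (20,15,c); (20,16,c); (24,2,c); (24,21,c); (24,23,c); (25,14,c); (25,21,c); (25,22,c); (26,16,c); (26,22,c); (26,23,c); (27,21,c); (27,22,c); (27,23,c)


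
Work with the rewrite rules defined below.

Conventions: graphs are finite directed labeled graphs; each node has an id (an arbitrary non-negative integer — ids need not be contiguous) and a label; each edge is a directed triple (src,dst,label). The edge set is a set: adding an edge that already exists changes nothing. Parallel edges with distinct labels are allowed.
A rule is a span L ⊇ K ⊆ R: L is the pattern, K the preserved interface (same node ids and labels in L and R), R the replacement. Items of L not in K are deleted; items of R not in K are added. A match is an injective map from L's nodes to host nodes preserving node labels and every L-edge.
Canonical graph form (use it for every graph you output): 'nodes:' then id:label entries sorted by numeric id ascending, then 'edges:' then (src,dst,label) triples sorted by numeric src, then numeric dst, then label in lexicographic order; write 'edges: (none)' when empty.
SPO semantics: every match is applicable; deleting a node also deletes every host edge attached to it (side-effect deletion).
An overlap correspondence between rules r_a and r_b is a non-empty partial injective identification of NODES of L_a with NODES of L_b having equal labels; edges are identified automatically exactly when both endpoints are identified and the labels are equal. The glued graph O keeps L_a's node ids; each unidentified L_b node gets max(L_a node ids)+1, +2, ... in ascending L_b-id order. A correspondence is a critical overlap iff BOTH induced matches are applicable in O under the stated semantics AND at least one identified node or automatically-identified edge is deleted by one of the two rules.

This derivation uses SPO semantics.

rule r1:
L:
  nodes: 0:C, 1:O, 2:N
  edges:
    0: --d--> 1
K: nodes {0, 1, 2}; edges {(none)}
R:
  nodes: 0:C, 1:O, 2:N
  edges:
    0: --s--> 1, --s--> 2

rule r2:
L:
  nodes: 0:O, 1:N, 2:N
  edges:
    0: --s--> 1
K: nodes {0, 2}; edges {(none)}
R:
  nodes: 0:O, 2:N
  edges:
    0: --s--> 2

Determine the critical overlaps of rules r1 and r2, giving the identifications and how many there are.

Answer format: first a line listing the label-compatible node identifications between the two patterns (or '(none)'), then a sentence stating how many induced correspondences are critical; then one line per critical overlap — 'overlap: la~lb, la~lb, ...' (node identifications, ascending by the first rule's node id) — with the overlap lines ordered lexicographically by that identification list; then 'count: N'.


label-compatible node identifications between L(r1) and L(r2): 1~0, 2~1, 2~2
2 of the induced correspondences are critical overlaps of r1 and r2.
overlap: 1~0, 2~1
overlap: 2~1
count: 2


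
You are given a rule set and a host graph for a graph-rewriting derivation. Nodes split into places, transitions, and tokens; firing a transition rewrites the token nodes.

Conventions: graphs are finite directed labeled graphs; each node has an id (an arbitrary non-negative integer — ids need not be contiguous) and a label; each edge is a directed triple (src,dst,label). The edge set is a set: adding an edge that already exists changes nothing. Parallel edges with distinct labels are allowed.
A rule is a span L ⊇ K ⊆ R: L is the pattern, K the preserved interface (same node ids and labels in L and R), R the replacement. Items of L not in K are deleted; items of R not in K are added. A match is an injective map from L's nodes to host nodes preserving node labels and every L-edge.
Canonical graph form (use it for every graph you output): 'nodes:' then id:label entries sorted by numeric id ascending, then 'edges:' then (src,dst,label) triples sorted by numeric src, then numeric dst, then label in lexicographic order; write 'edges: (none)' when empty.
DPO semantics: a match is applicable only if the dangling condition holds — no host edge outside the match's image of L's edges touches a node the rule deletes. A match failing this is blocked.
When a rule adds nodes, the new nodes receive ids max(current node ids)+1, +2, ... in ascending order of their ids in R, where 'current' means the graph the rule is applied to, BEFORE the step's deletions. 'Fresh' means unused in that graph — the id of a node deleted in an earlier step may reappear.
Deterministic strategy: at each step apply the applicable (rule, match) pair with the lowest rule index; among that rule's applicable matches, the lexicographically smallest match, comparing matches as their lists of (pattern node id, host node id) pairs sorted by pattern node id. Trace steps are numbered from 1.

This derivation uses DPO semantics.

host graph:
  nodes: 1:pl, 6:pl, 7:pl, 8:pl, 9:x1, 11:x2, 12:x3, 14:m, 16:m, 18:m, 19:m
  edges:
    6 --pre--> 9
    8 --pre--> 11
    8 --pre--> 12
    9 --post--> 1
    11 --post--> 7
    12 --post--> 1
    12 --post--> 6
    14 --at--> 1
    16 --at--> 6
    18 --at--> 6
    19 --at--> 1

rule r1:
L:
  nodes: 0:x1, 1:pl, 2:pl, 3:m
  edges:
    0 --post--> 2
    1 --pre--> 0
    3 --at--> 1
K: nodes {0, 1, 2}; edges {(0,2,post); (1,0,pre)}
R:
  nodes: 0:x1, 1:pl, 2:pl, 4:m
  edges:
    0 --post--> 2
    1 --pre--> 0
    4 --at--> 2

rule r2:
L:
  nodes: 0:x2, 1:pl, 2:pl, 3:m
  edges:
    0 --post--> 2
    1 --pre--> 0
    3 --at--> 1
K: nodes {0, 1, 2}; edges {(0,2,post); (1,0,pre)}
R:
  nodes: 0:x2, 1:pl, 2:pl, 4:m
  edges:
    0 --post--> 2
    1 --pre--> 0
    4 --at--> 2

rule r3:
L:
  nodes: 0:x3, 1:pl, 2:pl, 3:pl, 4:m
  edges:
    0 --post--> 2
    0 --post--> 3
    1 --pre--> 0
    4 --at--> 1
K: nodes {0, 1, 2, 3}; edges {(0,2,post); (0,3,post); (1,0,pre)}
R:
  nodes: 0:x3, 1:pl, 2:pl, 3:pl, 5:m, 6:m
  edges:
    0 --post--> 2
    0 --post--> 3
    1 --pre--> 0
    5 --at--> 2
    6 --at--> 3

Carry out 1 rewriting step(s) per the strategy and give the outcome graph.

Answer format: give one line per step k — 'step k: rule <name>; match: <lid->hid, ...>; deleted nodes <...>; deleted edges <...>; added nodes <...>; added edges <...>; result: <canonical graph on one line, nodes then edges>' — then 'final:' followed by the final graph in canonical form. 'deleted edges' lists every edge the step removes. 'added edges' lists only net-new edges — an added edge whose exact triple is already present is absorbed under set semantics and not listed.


step 1: rule r1; match: 0->9, 1->6, 2->1, 3->16; deleted nodes 16; deleted edges (16,6,at); added nodes 20; added edges (20,1,at); result: nodes: 1:pl, 6:pl, 7:pl, 8:pl, 9:x1, 11:x2, 12:x3, 14:m, 18:m, 19:m, 20:m edges: (6,9,pre); (8,11,pre); (8,12,pre); (9,1,post); (11,7,post); (12,1,post); (12,6,post); (14,1,at); (18,6,at); (19,1,at); (20,1,at)
final:
nodes: 1:pl, 6:pl, 7:pl, 8:pl, 9:x1, 11:x2, 12:x3, 14:m, 18:m, 19:m, 20:m
edges: (6,9,pre); (8,11,pre); (8,12,pre); (9,1,post); (11,7,post); (12,1,post); (12,6,post); (14,1,at); (18,6,at); (19,1,at); (20,1,at)


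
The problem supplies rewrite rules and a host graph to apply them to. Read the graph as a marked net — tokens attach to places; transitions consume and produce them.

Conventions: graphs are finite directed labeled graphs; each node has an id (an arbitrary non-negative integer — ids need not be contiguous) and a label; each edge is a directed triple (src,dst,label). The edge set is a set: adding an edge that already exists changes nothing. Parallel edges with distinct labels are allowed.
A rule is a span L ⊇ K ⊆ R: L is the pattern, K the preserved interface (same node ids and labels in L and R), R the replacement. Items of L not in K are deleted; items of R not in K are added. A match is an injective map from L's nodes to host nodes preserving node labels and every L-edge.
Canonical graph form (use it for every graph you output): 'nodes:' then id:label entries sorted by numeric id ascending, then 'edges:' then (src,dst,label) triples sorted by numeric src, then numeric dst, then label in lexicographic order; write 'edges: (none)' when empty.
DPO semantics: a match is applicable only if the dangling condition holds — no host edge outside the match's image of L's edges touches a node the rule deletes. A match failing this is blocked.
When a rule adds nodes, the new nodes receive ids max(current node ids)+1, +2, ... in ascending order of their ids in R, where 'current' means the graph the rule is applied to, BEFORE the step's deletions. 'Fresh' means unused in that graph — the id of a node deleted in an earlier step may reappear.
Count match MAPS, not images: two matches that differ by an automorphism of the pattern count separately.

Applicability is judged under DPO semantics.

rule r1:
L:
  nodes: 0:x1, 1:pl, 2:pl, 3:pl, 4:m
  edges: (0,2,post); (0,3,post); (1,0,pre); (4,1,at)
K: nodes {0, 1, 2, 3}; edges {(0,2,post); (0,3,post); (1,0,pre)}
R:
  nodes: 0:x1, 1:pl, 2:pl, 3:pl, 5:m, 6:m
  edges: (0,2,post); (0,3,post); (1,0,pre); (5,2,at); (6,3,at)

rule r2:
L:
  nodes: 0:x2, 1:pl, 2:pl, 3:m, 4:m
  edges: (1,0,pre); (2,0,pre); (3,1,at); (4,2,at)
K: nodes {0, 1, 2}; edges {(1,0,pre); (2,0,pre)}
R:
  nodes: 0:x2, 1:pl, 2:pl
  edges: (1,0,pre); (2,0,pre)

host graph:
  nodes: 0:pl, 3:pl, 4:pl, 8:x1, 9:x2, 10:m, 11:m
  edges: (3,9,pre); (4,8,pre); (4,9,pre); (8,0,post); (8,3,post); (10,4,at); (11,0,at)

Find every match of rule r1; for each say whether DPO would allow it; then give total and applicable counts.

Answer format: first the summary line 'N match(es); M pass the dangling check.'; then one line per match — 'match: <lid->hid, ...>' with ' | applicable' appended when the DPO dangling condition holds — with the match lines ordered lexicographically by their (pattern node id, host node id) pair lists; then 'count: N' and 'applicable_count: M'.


2 match(es); 2 pass the dangling check.
match: 0->8, 1->4, 2->0, 3->3, 4->10 | applicable
match: 0->8, 1->4, 2->3, 3->0, 4->10 | applicable
count: 2
applicable_count: 2


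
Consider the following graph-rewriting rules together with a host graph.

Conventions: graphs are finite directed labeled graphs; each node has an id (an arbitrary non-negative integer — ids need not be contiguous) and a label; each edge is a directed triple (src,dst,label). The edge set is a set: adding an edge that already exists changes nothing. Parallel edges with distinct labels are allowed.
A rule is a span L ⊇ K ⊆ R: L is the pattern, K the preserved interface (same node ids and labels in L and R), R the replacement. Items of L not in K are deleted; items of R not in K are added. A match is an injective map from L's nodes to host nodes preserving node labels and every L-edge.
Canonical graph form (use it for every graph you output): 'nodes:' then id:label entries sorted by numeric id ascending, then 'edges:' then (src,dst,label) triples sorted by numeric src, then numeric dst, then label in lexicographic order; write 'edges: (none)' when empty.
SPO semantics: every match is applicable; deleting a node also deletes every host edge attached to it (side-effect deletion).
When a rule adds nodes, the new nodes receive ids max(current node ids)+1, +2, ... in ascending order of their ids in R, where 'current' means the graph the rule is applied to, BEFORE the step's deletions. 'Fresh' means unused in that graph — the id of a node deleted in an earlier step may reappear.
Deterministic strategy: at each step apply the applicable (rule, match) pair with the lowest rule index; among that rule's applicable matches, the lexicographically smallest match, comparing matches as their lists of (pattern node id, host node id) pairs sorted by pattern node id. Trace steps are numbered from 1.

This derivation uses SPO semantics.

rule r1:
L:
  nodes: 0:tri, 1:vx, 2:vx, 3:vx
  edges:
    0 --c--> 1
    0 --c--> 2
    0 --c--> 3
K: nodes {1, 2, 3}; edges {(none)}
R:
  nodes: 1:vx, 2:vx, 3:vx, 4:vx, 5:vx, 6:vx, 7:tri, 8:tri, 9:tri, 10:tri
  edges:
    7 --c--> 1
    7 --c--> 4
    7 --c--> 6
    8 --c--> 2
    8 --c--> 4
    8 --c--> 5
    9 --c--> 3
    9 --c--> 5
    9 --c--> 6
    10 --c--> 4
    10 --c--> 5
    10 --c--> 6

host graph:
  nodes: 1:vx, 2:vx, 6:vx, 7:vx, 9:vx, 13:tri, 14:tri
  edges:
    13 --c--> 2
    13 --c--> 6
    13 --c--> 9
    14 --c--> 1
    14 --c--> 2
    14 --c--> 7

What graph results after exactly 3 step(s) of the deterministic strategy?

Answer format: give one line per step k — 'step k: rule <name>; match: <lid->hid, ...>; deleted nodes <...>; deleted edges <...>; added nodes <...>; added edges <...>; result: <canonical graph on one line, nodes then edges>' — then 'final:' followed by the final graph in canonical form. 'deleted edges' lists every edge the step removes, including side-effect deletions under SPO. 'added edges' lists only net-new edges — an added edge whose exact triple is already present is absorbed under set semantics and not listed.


step 1: rule r1; match: 0->13, 1->2, 2->6, 3->9; deleted nodes 13; deleted edges (13,2,c); (13,6,c); (13,9,c); added nodes 15, 16, 17, 18, 19, 20, 21; added edges (18,2,c); (18,15,c); (18,17,c); (19,6,c); (19,15,c); (19,16,c); (20,9,c); (20,16,c); (20,17,c); (21,15,c); (21,16,c); (21,17,c); result: nodes: 1:vx, 2:vx, 6:vx, 7:vx, 9:vx, 14:tri, 15:vx, 16:vx, 17:vx, 18:tri, 19:tri, 20:tri, 21:tri edges: (14,1,c); (14,2,c); (14,7,c); (18,2,c); (18,15,c); (18,17,c); (19,6,c); (19,15,c); (19,16,c); (20,9,c); (20,16,c); (20,17,c); (21,15,c); (21,16,c); (21,17,c)
step 2: rule r1; match: 0->14, 1->1, 2->2, 3->7; deleted nodes 14; deleted edges (14,1,c); (14,2,c); (14,7,c); added nodes 22, 23, 24, 25, 26, 27, 28; added edges (25,1,c); (25,22,c); (25,24,c); (26,2,c); (26,22,c); (26,23,c); (27,7,c); (27,23,c); (27,24,c); (28,22,c); (28,23,c); (28,24,c); result: nodes: 1:vx, 2:vx, 6:vx, 7:vx, 9:vx, 15:vx, 16:vx, 17:vx, 18:tri, 19:tri, 20:tri, 21:tri, 22:vx, 23:vx, 24:vx, 25:tri, 26:tri, 27:tri, 28:tri edges: (18,2,c); (18,15,c); (18,17,c); (19,6,c); (19,15,c); (19,16,c); (20,9,c); (20,16,c); (20,17,c); (21,15,c); (21,16,c); (21,17,c); (25,1,c); (25,22,c); (25,24,c); (26,2,c); (26,22,c); (26,23,c); (27,7,c); (27,23,c); (27,24,c); (28,22,c); (28,23,c); (28,24,c)
step 3: rule r1; match: 0->18, 1->2, 2->15, 3->17; deleted nodes 18; deleted edges (18,2,c); (18,15,c); (18,17,c); added nodes 29, 30, 31, 32, 33, 34, 35; added edges (32,2,c); (32,29,c); (32,31,c); (33,15,c); (33,29,c); (33,30,c); (34,17,c); (34,30,c); (34,31,c); (35,29,c); (35,30,c); (35,31,c); result: nodes: 1:vx, 2:vx, 6:vx, 7:vx, 9:vx, 15:vx, 16:vx, 17:vx, 19:tri, 20:tri, 21:tri, 22:vx, 23:vx, 24:vx, 25:tri, 26:tri, 27:tri, 28:tri, 29:vx, 30:vx, 31:vx, 32:tri, 33:tri, 34:tri, 35:tri edges: (19,6,c); (19,15,c); (19,16,c); (20,9,c); (20,16,c); (20,17,c); (21,15,c); (21,16,c); (21,17,c); (25,1,c); (25,22,c); (25,24,c); (26,2,c); (26,22,c); (26,23,c); (27,7,c); (27,23,c); (27,24,c); (28,22,c); (28,23,c); (28,24,c); (32,2,c); (32,29,c); (32,31,c); (33,15,c); (33,29,c); (33,30,c); (34,17,c); (34,30,c); (34,31,c); (35,29,c); (35,30,c); (35,31,c)
final:
nodes: 1:vx, 2:vx, 6:vx, 7:vx, 9:vx, 15:vx, 16:vx, 17:vx, 19:tri, 20:tri, 21:tri, 22:vx, 23:vx, 24:vx, 25:tri, 26:tri, 27:tri, 28:tri, 29:vx, 30:vx, 31:vx, 32:tri, 33:tri, 34:tri, 35:tri
edges: (19,6,c); (19,15,c); (19,16,c); (20,9,c); (20,16,c); (20,17,c); (21,15,c); (21,16,c); (21,17,c); (25,1,c); (25,22,c); (25,24,c); (26,2,c); (26,22,c); (26,23,c); (27,7,c); (27,23,c); (27,24,c); (28,22,c); (28,23,c); (28,24,c); (32,2,c); (32,29,c); (32,31,c); (33,15,c); (33,29,c); (33,30,c); (34,17,c); (34,30,c); (34,31,c); (35,29,c); (35,30,c); (35,31,c)


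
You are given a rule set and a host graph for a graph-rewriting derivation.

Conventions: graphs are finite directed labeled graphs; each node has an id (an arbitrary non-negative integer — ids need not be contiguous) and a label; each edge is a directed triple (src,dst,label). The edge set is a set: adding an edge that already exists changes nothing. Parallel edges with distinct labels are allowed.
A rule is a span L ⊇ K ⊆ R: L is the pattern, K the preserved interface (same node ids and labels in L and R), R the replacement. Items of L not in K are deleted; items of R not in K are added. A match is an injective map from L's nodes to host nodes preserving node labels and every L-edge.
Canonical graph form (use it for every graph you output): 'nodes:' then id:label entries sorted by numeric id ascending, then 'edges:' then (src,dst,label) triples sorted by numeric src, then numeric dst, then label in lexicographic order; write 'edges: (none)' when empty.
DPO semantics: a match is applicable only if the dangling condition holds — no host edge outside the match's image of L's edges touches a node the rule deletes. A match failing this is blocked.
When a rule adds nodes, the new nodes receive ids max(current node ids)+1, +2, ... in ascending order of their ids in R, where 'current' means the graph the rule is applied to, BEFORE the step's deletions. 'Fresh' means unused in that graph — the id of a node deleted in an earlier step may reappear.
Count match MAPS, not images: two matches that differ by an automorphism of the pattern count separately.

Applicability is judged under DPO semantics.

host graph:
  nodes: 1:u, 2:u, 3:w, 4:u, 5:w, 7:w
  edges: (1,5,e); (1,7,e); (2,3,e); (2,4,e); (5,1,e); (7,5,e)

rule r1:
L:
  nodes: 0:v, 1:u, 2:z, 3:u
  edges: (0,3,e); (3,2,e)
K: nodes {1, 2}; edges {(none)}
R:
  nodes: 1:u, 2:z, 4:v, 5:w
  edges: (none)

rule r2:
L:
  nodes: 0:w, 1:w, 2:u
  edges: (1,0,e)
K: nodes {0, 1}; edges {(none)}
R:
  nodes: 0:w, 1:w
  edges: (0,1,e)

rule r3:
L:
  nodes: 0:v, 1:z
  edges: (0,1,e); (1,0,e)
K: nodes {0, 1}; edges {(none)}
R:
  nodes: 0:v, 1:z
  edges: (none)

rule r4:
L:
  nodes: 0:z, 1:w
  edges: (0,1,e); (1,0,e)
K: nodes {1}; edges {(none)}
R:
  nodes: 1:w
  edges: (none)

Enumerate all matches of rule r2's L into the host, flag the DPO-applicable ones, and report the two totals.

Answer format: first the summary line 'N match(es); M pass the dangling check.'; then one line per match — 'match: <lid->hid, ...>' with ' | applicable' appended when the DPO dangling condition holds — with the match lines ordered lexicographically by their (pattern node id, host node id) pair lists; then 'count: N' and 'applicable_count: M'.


3 match(es); 0 pass the dangling check.
match: 0->5, 1->7, 2->1
match: 0->5, 1->7, 2->2
match: 0->5, 1->7, 2->4
count: 3
applicable_count: 0


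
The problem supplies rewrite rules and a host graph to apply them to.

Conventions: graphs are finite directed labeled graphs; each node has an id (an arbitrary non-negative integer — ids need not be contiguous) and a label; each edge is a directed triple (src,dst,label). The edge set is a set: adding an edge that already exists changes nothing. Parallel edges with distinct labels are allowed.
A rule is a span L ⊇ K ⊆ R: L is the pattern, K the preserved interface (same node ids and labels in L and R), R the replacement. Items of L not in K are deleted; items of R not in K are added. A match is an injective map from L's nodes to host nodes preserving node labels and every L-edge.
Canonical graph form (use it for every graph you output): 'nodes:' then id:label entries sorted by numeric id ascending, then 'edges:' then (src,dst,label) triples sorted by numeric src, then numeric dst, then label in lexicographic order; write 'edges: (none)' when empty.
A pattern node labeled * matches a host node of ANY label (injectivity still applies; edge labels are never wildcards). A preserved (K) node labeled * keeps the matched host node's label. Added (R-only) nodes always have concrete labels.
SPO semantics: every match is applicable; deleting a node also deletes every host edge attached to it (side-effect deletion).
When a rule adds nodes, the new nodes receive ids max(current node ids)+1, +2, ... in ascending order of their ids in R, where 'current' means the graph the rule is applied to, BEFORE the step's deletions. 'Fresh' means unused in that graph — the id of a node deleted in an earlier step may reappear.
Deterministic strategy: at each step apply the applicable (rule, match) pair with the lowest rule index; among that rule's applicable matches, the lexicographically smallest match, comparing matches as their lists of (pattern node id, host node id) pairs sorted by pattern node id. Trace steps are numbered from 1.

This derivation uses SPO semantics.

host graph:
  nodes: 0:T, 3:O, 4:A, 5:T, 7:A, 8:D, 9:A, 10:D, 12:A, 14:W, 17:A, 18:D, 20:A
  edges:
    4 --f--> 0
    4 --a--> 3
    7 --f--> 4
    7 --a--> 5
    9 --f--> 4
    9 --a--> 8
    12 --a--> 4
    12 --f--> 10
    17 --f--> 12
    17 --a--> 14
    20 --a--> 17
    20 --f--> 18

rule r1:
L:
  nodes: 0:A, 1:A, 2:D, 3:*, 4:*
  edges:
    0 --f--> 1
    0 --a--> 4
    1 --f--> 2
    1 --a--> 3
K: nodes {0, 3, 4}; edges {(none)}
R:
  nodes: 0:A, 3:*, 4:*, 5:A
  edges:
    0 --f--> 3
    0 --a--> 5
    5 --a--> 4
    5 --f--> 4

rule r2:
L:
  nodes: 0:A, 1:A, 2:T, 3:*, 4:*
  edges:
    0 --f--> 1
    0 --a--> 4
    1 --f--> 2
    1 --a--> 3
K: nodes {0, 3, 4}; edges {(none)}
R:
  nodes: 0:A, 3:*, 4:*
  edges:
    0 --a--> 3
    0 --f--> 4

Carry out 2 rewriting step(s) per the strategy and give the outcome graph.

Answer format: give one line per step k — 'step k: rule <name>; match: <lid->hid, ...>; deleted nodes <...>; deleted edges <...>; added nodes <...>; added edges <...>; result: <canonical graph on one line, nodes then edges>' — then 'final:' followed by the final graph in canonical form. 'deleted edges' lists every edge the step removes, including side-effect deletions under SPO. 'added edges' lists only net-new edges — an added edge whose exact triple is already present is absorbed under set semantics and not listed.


step 1: rule r1; match: 0->17, 1->12, 2->10, 3->4, 4->14; deleted nodes 10, 12; deleted edges (12,4,a); (12,10,f); (17,12,f); (17,14,a); added nodes 21; added edges (17,4,f); (17,21,a); (21,14,a); (21,14,f); result: nodes: 0:T, 3:O, 4:A, 5:T, 7:A, 8:D, 9:A, 14:W, 17:A, 18:D, 20:A, 21:A edges: (4,0,f); (4,3,a); (7,4,f); (7,5,a); (9,4,f); (9,8,a); (17,4,f); (17,21,a); (20,17,a); (20,18,f); (21,14,a); (21,14,f)
step 2: rule r2; match: 0->7, 1->4, 2->0, 3->3, 4->5; deleted nodes 0, 4; deleted edges (4,0,f); (4,3,a); (7,4,f); (7,5,a); (9,4,f); (17,4,f); added nodes (none); added edges (7,3,a); (7,5,f); result: nodes: 3:O, 5:T, 7:A, 8:D, 9:A, 14:W, 17:A, 18:D, 20:A, 21:A edges: (7,3,a); (7,5,f); (9,8,a); (17,21,a); (20,17,a); (20,18,f); (21,14,a); (21,14,f)
final:
nodes: 3:O, 5:T, 7:A, 8:D, 9:A, 14:W, 17:A, 18:D, 20:A, 21:A
edges: (7,3,a); (7,5,f); (9,8,a); (17,21,a); (20,17,a); (20,18,f); (21,14,a); (21,14,f)


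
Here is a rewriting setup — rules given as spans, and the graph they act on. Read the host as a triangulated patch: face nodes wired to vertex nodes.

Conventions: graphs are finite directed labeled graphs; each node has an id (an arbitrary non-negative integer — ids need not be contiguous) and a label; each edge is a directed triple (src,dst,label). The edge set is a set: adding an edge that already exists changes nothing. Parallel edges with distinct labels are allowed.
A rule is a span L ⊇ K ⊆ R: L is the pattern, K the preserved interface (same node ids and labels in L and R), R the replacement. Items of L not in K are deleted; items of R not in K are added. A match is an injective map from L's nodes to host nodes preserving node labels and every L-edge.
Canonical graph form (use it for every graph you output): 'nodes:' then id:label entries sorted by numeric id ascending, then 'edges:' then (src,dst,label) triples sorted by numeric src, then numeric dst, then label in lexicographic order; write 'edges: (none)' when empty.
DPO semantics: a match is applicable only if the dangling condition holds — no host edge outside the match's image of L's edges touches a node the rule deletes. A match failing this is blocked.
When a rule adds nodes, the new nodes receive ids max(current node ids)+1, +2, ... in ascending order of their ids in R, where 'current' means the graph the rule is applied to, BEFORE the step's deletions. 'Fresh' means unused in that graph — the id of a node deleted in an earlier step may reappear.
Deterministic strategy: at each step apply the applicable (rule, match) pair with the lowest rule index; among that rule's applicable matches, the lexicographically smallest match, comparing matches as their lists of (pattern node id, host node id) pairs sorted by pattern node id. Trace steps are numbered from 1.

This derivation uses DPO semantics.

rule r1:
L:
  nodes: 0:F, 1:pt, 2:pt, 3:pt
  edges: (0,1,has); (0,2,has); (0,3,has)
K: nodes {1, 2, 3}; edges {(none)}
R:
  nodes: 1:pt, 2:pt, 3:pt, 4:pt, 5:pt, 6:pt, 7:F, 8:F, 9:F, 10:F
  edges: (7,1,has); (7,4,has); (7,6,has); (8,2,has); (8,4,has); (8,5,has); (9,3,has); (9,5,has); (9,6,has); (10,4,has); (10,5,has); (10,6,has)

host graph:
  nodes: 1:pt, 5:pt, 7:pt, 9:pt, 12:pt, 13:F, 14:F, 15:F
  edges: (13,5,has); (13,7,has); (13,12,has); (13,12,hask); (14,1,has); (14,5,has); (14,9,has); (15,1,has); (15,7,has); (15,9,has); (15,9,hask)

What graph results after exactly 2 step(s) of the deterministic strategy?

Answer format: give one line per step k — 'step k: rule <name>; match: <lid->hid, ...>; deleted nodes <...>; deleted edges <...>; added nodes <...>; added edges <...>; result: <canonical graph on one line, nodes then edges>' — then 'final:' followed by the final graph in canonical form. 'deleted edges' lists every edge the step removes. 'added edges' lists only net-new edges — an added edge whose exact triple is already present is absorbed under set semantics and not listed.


step 1: rule r1; match: 0->14, 1->1, 2->5, 3->9; deleted nodes 14; deleted edges (14,1,has); (14,5,has); (14,9,has); added nodes 16, 17, 18, 19, 20, 21, 22; added edges (19,1,has); (19,16,has); (19,18,has); (20,5,has); (20,16,has); (20,17,has); (21,9,has); (21,17,has); (21,18,has); (22,16,has); (22,17,has); (22,18,has); result: nodes: 1:pt, 5:pt, 7:pt, 9:pt, 12:pt, 13:F, 15:F, 16:pt, 17:pt, 18:pt, 19:F, 20:F, 21:F, 22:F edges: (13,5,has); (13,7,has); (13,12,has); (13,12,hask); (15,1,has); (15,7,has); (15,9,has); (15,9,hask); (19,1,has); (19,16,has); (19,18,has); (20,5,has); (20,16,has); (20,17,has); (21,9,has); (21,17,has); (21,18,has); (22,16,has); (22,17,has); (22,18,has)
step 2: rule r1; match: 0->19, 1->1, 2->16, 3->18; deleted nodes 19; deleted edges (19,1,has); (19,16,has); (19,18,has); added nodes 23, 24, 25, 26, 27, 28, 29; added edges (26,1,has); (26,23,has); (26,25,has); (27,16,has); (27,23,has); (27,24,has); (28,18,has); (28,24,has); (28,25,has); (29,23,has); (29,24,has); (29,25,has); result: nodes: 1:pt, 5:pt, 7:pt, 9:pt, 12:pt, 13:F, 15:F, 16:pt, 17:pt, 18:pt, 20:F, 21:F, 22:F, 23:pt, 24:pt, 25:pt, 26:F, 27:F, 28:F, 29:F edges: (13,5,has); (13,7,has); (13,12,has); (13,12,hask); (15,1,has); (15,7,has); (15,9,has); (15,9,hask); (20,5,has); (20,16,has); (20,17,has); (21,9,has); (21,17,has); (21,18,has); (22,16,has); (22,17,has); (22,18,has); (26,1,has); (26,23,has); (26,25,has); (27,16,has); (27,23,has); (27,24,has); (28,18,has); (28,24,has); (28,25,has); (29,23,has); (29,24,has); (29,25,has)
final:
nodes: 1:pt, 5:pt, 7:pt, 9:pt, 12:pt, 13:F, 15:F, 16:pt, 17:pt, 18:pt, 20:F, 21:F, 22:F, 23:pt, 24:pt, 25:pt, 26:F, 27:F, 28:F, 29:F
edges: (13,5,has); (13,7,has); (13,12,has); (13,12,hask); (15,1,has); (15,7,has); (15,9,has); (15,9,hask); (20,5,has); (20,16,has); (20,17,has); (21,9,has); (21,17,has); (21,18,has); (22,16,has); (22,17,has); (22,18,has); (26,1,has); (26,23,has); (26,25,has); (27,16,has); (27,23,has); (27,24,has); (28,18,has); (28,24,has); (28,25,has); (29,23,has); (29,24,has); (29,25,has)
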